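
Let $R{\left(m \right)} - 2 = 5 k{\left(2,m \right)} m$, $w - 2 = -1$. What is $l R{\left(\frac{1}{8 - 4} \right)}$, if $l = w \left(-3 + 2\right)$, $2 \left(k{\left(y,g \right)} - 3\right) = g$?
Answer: $- \frac{189}{32} \approx -5.9063$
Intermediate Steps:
$w = 1$ ($w = 2 - 1 = 1$)
$k{\left(y,g \right)} = 3 + \frac{g}{2}$
$R{\left(m \right)} = 2 + m \left(15 + \frac{5 m}{2}\right)$ ($R{\left(m \right)} = 2 + 5 \left(3 + \frac{m}{2}\right) m = 2 + \left(15 + \frac{5 m}{2}\right) m = 2 + m \left(15 + \frac{5 m}{2}\right)$)
$l = -1$ ($l = 1 \left(-3 + 2\right) = 1 \left(-1\right) = -1$)
$l R{\left(\frac{1}{8 - 4} \right)} = - (2 + \frac{5 \left(6 + \frac{1}{8 - 4}\right)}{2 \left(8 - 4\right)}) = - (2 + \frac{5 \left(6 + \frac{1}{4}\right)}{2 \cdot 4}) = - (2 + \frac{5}{2} \cdot \frac{1}{4} \left(6 + \frac{1}{4}\right)) = - (2 + \frac{5}{2} \cdot \frac{1}{4} \cdot \frac{25}{4}) = - (2 + \frac{125}{32}) = \left(-1\right) \frac{189}{32} = - \frac{189}{32}$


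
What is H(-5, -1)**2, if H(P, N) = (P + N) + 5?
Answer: 1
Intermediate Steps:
H(P, N) = 5 + N + P (H(P, N) = (N + P) + 5 = 5 + N + P)
H(-5, -1)**2 = (5 - 1 - 5)**2 = (-1)**2 = 1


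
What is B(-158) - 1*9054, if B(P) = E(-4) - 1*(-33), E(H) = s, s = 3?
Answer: -9018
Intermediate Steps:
E(H) = 3
B(P) = 36 (B(P) = 3 - 1*(-33) = 3 + 33 = 36)
B(-158) - 1*9054 = 36 - 1*9054 = 36 - 9054 = -9018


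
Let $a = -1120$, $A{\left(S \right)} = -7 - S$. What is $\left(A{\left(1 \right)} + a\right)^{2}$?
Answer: $1272384$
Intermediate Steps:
$\left(A{\left(1 \right)} + a\right)^{2} = \left(\left(-7 - 1\right) - 1120\right)^{2} = \left(-8 - 1120\right)^{2} = \left(-1128\right)^{2} = 1272384$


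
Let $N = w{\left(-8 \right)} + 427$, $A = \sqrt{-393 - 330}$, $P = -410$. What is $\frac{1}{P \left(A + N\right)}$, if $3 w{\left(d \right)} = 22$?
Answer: $- \frac{3909}{698769560} + \frac{9 i \sqrt{723}}{698769560} \approx -5.5941 \cdot 10^{-6} + 3.4632 \cdot 10^{-7} i$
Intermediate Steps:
$w{\left(d \right)} = \frac{22}{3}$ ($w{\left(d \right)} = \frac{1}{3} \cdot 22 = \frac{22}{3}$)
$A = i \sqrt{723}$ ($A = \sqrt{-723} = i \sqrt{723} \approx 26.889 i$)
$N = \frac{1303}{3}$ ($N = \frac{22}{3} + 427 = \frac{1303}{3} \approx 434.33$)
$\frac{1}{P \left(A + N\right)} = \frac{1}{\left(-410\right) \left(i \sqrt{723} + \frac{1303}{3}\right)} = \frac{1}{\left(-410\right) \left(\frac{1303}{3} + i \sqrt{723}\right)} = \frac{1}{- \frac{534230}{3} - 410 i \sqrt{723}}$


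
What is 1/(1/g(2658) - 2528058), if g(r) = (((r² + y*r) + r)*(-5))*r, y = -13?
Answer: -93469473720/236296250793635761 ≈ -3.9556e-7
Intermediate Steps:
g(r) = r*(-5*r² + 60*r) (g(r) = (((r² - 13*r) + r)*(-5))*r = ((r² - 12*r)*(-5))*r = (-5*r² + 60*r)*r = r*(-5*r² + 60*r))
1/(1/g(2658) - 2528058) = 1/(1/(5*2658²*(12 - 1*2658)) - 2528058) = 1/(1/(5*7064964*(12 - 2658)) - 2528058) = 1/(1/(5*7064964*(-2646)) - 2528058) = 1/(1/(-93469473720) - 2528058) = 1/(-1/93469473720 - 2528058) = 1/(-236296250793635761/93469473720) = -93469473720/236296250793635761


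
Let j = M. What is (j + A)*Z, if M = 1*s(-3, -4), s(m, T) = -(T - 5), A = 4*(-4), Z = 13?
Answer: -91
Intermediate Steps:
A = -16
s(m, T) = 5 - T (s(m, T) = -(-5 + T) = 5 - T)
M = 9 (M = 1*(5 - 1*(-4)) = 1*(5 + 4) = 1*9 = 9)
j = 9
(j + A)*Z = (9 - 16)*13 = -7*13 = -91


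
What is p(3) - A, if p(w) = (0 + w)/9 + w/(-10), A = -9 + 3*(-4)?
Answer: 631/30 ≈ 21.033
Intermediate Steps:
A = -21 (A = -9 - 12 = -21)
p(w) = w/90 (p(w) = w*(⅑) + w*(-⅒) = w/9 - w/10 = w/90)
p(3) - A = (1/90)*3 - 1*(-21) = 1/30 + 21 = 631/30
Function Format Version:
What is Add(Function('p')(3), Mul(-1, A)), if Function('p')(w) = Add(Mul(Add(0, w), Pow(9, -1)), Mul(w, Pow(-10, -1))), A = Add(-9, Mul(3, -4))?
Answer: Rational(631, 30) ≈ 21.033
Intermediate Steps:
A = -21 (A = Add(-9, -12) = -21)
Function('p')(w) = Mul(Rational(1, 90), w) (Function('p')(w) = Add(Mul(w, Rational(1, 9)), Mul(w, Rational(-1, 10))) = Add(Mul(Rational(1, 9), w), Mul(Rational(-1, 10), w)) = Mul(Rational(1, 90), w))
Add(Function('p')(3), Mul(-1, A)) = Add(Mul(Rational(1, 90), 3), Mul(-1, -21)) = Add(Rational(1, 30), 21) = Rational(631, 30)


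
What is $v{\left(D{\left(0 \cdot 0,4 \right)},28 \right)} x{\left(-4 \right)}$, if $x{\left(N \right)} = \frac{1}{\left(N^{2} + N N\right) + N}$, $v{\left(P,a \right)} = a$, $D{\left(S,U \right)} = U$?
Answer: $1$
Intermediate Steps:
$x{\left(N \right)} = \frac{1}{N + 2 N^{2}}$ ($x{\left(N \right)} = \frac{1}{\left(N^{2} + N^{2}\right) + N} = \frac{1}{2 N^{2} + N} = \frac{1}{N + 2 N^{2}}$)
$v{\left(D{\left(0 \cdot 0,4 \right)},28 \right)} x{\left(-4 \right)} = 28 \frac{1}{\left(-4\right) \left(1 + 2 \left(-4\right)\right)} = 28 \left(- \frac{1}{4 \left(1 - 8\right)}\right) = 28 \left(- \frac{1}{4 \left(-7\right)}\right) = 28 \left(\left(- \frac{1}{4}\right) \left(- \frac{1}{7}\right)\right) = 28 \cdot \frac{1}{28} = 1$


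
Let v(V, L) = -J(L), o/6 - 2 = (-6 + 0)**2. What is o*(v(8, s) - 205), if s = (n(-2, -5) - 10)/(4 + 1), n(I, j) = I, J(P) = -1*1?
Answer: -46512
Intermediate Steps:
J(P) = -1
o = 228 (o = 12 + 6*(-6 + 0)**2 = 12 + 6*(-6)**2 = 12 + 6*36 = 12 + 216 = 228)
s = -12/5 (s = (-2 - 10)/(4 + 1) = -12/5 ≈ -2.4000)
v(V, L) = 1 (v(V, L) = -1*(-1) = 1)
o*(v(8, s) - 205) = 228*(1 - 205) = 228*(-204) = -46512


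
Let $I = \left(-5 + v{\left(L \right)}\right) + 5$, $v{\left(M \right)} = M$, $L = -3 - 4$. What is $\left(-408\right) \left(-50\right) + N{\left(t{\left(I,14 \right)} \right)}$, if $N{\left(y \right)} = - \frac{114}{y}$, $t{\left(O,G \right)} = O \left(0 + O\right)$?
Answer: $\frac{999486}{49} \approx 20398.0$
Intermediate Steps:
$L = -7$
$I = -7$ ($I = \left(-5 - 7\right) + 5 = -12 + 5 = -7$)
$t{\left(O,G \right)} = O^{2}$ ($t{\left(O,G \right)} = O O = O^{2}$)
$\left(-408\right) \left(-50\right) + N{\left(t{\left(I,14 \right)} \right)} = \left(-408\right) \left(-50\right) - \frac{114}{\left(-7\right)^{2}} = 20400 - \frac{114}{49} = \frac{999486}{49}$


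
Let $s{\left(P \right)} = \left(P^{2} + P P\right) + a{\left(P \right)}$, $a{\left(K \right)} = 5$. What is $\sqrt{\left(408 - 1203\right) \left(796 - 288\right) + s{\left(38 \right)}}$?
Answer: $49 i \sqrt{167} \approx 633.22 i$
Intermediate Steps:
$s{\left(P \right)} = 5 + 2 P^{2}$ ($s{\left(P \right)} = \left(P^{2} + P P\right) + 5 = \left(P^{2} + P^{2}\right) + 5 = 2 P^{2} + 5 = 5 + 2 P^{2}$)
$\sqrt{\left(408 - 1203\right) \left(796 - 288\right) + s{\left(38 \right)}} = \sqrt{\left(408 - 1203\right) \left(796 - 288\right) + \left(5 + 2 \cdot 38^{2}\right)} = \sqrt{\left(-795\right) 508 + \left(5 + 2 \cdot 1444\right)} = \sqrt{-403860 + \left(5 + 2888\right)} = \sqrt{-403860 + 2893} = \sqrt{-400967} = 49 i \sqrt{167}$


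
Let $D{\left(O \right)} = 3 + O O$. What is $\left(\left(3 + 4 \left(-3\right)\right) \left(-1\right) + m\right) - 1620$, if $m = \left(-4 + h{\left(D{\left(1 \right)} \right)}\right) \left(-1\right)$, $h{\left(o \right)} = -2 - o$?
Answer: $-1601$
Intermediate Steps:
$D{\left(O \right)} = 3 + O^{2}$
$m = 10$ ($m = \left(-4 - 6\right) \left(-1\right) = \left(-10\right) \left(-1\right) = 10$)
$\left(\left(3 + 4 \left(-3\right)\right) \left(-1\right) + m\right) - 1620 = \left(\left(3 + 4 \left(-3\right)\right) \left(-1\right) + 10\right) - 1620 = \left(\left(3 - 12\right) \left(-1\right) + 10\right) - 1620 = \left(\left(-9\right) \left(-1\right) + 10\right) - 1620 = \left(9 + 10\right) - 1620 = 19 - 1620 = -1601$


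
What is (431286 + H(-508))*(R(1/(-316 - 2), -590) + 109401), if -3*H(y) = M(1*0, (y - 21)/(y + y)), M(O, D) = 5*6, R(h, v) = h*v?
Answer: 7502069308904/159 ≈ 4.7183e+10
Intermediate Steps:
M(O, D) = 30
H(y) = -10 (H(y) = -1/3*30 = -10)
(431286 + H(-508))*(R(1/(-316 - 2), -590) + 109401) = (431286 - 10)*(-590/(-316 - 2) + 109401) = 431276*(-590/(-318) + 109401) = 431276*(-1/318*(-590) + 109401) = 431276*(295/159 + 109401) = 431276*(17395054/159) = 7502069308904/159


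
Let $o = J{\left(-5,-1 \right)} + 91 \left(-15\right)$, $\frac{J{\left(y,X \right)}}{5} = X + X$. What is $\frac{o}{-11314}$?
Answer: $\frac{1375}{11314} \approx 0.12153$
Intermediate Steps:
$J{\left(y,X \right)} = 10 X$ ($J{\left(y,X \right)} = 5 \left(X + X\right) = 5 \cdot 2 X = 10 X$)
$o = -1375$ ($o = 10 \left(-1\right) + 91 \left(-15\right) = -10 - 1365 = -1375$)
$\frac{o}{-11314} = - \frac{1375}{-11314} = \left(-1375\right) \left(- \frac{1}{11314}\right) = \frac{1375}{11314}$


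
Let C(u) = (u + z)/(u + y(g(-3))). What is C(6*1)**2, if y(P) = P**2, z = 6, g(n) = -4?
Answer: 36/121 ≈ 0.29752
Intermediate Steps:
C(u) = (6 + u)/(16 + u) (C(u) = (u + 6)/(u + (-4)**2) = (6 + u)/(u + 16) = (6 + u)/(16 + u))
C(6*1)**2 = ((6 + 6*1)/(16 + 6*1))**2 = ((6 + 6)/(16 + 6))**2 = (12/22)**2 = ((1/22)*12)**2 = (6/11)**2 = 36/121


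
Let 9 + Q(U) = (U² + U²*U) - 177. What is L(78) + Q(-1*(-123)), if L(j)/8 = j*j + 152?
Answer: 1925698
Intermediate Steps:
L(j) = 1216 + 8*j² (L(j) = 8*(j*j + 152) = 8*(j² + 152) = 8*(152 + j²) = 1216 + 8*j²)
Q(U) = -186 + U² + U³ (Q(U) = -9 + ((U² + U²*U) - 177) = -9 + ((U² + U³) - 177) = -9 + (-177 + U² + U³) = -186 + U² + U³)
L(78) + Q(-1*(-123)) = (1216 + 8*78²) + (-186 + (-1*(-123))² + (-1*(-123))³) = (1216 + 8*6084) + (-186 + 123² + 123³) = (1216 + 48672) + (-186 + 15129 + 1860867) = 49888 + 1875810 = 1925698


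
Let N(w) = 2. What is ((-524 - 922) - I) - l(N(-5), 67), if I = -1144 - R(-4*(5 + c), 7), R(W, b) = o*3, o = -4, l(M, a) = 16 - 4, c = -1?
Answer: -326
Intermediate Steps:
l(M, a) = 12
R(W, b) = -12 (R(W, b) = -4*3 = -12)
I = -1132 (I = -1144 - 1*(-12) = -1144 + 12 = -1132)
((-524 - 922) - I) - l(N(-5), 67) = ((-524 - 922) - 1*(-1132)) - 1*12 = (-1446 + 1132) - 12 = -314 - 12 = -326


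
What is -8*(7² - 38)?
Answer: -88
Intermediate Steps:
-8*(7² - 38) = -8*(49 - 38) = -8*11 = -88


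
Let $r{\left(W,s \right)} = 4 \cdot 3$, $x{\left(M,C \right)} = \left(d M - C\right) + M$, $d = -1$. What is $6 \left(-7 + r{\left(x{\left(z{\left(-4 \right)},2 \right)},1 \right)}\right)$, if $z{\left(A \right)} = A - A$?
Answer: $30$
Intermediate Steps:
$z{\left(A \right)} = 0$
$x{\left(M,C \right)} = - C$ ($x{\left(M,C \right)} = \left(- M - C\right) + M = \left(- C - M\right) + M = - C$)
$r{\left(W,s \right)} = 12$
$6 \left(-7 + r{\left(x{\left(z{\left(-4 \right)},2 \right)},1 \right)}\right) = 6 \left(-7 + 12\right) = 6 \cdot 5 = 30$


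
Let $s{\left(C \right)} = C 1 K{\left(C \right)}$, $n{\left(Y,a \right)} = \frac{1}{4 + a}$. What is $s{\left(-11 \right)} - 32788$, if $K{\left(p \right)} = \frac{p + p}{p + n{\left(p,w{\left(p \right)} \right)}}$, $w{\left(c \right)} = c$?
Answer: $- \frac{1279579}{39} \approx -32810.0$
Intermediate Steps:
$K{\left(p \right)} = \frac{2 p}{p + \frac{1}{4 + p}}$ ($K{\left(p \right)} = \frac{p + p}{p + \frac{1}{4 + p}} = \frac{2 p}{p + \frac{1}{4 + p}}$)
$s{\left(C \right)} = \frac{2 C^{2} \left(4 + C\right)}{1 + C \left(4 + C\right)}$ ($s{\left(C \right)} = C 1 \frac{2 C \left(4 + C\right)}{1 + C \left(4 + C\right)} = C \frac{2 C \left(4 + C\right)}{1 + C \left(4 + C\right)} = \frac{2 C^{2} \left(4 + C\right)}{1 + C \left(4 + C\right)}$)
$s{\left(-11 \right)} - 32788 = \frac{2 \left(-11\right)^{2} \left(4 - 11\right)}{1 - 11 \left(4 - 11\right)} - 32788 = 2 \cdot 121 \frac{1}{1 - -77} \left(-7\right) - 32788 = 2 \cdot 121 \frac{1}{1 + 77} \left(-7\right) - 32788 = 2 \cdot 121 \cdot \frac{1}{78} \left(-7\right) - 32788 = - \frac{847}{39} - 32788 = - \frac{1279579}{39}$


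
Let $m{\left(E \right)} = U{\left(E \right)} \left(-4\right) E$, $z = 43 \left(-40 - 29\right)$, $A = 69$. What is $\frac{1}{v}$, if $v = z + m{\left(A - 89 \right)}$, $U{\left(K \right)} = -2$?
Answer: $- \frac{1}{3127} \approx -0.0003198$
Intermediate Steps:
$z = -2967$ ($z = 43 \left(-69\right) = -2967$)
$m{\left(E \right)} = 8 E$ ($m{\left(E \right)} = \left(-2\right) \left(-4\right) E = 8 E$)
$v = -3127$ ($v = -2967 + 8 \left(69 - 89\right) = -2967 + 8 \left(-20\right) = -2967 - 160 = -3127$)
$\frac{1}{v} = \frac{1}{-3127} = - \frac{1}{3127}$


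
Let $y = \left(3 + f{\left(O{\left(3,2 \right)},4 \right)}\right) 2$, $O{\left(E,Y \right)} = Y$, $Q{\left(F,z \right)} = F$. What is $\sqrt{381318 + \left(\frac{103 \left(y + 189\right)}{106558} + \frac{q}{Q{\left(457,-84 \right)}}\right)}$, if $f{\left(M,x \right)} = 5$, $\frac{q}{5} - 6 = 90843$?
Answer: $\frac{\sqrt{906614465010506714038}}{48697006} \approx 618.31$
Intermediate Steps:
$q = 454245$ ($q = 30 + 5 \cdot 90843 = 30 + 454215 = 454245$)
$y = 16$ ($y = \left(3 + 5\right) 2 = 8 \cdot 2 = 16$)
$\sqrt{381318 + \left(\frac{103 \left(y + 189\right)}{106558} + \frac{q}{Q{\left(457,-84 \right)}}\right)} = \sqrt{381318 + \left(\frac{103 \left(16 + 189\right)}{106558} + \frac{454245}{457}\right)} = \sqrt{381318 + \left(103 \cdot 205 \cdot \frac{1}{106558} + 454245 \cdot \frac{1}{457}\right)} = \sqrt{381318 + \left(21115 \cdot \frac{1}{106558} + \frac{454245}{457}\right)} = \sqrt{381318 + \left(\frac{21115}{106558} + \frac{454245}{457}\right)} = \sqrt{381318 + \frac{48413088265}{48697006}} = \sqrt{\frac{18617458022173}{48697006}} = \frac{\sqrt{906614465010506714038}}{48697006}$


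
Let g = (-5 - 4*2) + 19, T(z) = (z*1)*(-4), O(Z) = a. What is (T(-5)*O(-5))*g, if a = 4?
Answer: 480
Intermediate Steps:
O(Z) = 4
T(z) = -4*z (T(z) = z*(-4) = -4*z)
g = 6 (g = (-5 - 8) + 19 = -13 + 19 = 6)
(T(-5)*O(-5))*g = (-4*(-5)*4)*6 = (20*4)*6 = 80*6 = 480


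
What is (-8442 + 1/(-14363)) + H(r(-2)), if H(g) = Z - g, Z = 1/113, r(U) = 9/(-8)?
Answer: -109597490013/12984152 ≈ -8440.9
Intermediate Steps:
r(U) = -9/8 (r(U) = 9*(-⅛) = -9/8)
Z = 1/113 ≈ 0.0088496
H(g) = 1/113 - g
(-8442 + 1/(-14363)) + H(r(-2)) = (-8442 + 1/(-14363)) + (1/113 - 1*(-9/8)) = (-8442 - 1/14363) + (1/113 + 9/8) = -121252447/14363 + 1025/904 = -109597490013/12984152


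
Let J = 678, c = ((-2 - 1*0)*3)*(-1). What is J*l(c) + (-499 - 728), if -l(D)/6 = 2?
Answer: -9363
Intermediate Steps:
c = 6 (c = ((-2 + 0)*3)*(-1) = -2*3*(-1) = -6*(-1) = 6)
l(D) = -12 (l(D) = -6*2 = -12)
J*l(c) + (-499 - 728) = 678*(-12) + (-499 - 728) = -8136 - 1227 = -9363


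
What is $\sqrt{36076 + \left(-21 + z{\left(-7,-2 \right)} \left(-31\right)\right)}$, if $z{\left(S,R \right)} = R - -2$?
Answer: $\sqrt{36055} \approx 189.88$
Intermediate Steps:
$z{\left(S,R \right)} = 2 + R$ ($z{\left(S,R \right)} = R + 2 = 2 + R$)
$\sqrt{36076 + \left(-21 + z{\left(-7,-2 \right)} \left(-31\right)\right)} = \sqrt{36076 - \left(21 - \left(2 - 2\right) \left(-31\right)\right)} = \sqrt{36076 + \left(-21 + 0 \left(-31\right)\right)} = \sqrt{36076 + \left(-21 + 0\right)} = \sqrt{36076 - 21} = \sqrt{36055}$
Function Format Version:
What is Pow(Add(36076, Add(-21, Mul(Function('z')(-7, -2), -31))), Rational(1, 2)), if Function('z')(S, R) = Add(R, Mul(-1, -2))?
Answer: Pow(36055, Rational(1, 2)) ≈ 189.88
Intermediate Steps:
Function('z')(S, R) = Add(2, R) (Function('z')(S, R) = Add(R, 2) = Add(2, R))
Pow(Add(36076, Add(-21, Mul(Function('z')(-7, -2), -31))), Rational(1, 2)) = Pow(Add(36076, Add(-21, Mul(Add(2, -2), -31))), Rational(1, 2)) = Pow(Add(36076, Add(-21, Mul(0, -31))), Rational(1, 2)) = Pow(Add(36076, Add(-21, 0)), Rational(1, 2)) = Pow(Add(36076, -21), Rational(1, 2)) = Pow(36055, Rational(1, 2))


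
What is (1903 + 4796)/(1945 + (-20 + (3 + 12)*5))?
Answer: 6699/2000 ≈ 3.3495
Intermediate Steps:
(1903 + 4796)/(1945 + (-20 + (3 + 12)*5)) = 6699/(1945 + (-20 + 15*5)) = 6699/(1945 + (-20 + 75)) = 6699/(1945 + 55) = 6699/2000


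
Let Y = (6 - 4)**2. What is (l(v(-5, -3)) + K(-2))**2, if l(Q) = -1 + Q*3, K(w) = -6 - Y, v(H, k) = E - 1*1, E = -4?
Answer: 676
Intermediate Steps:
v(H, k) = -5 (v(H, k) = -4 - 1*1 = -4 - 1 = -5)
Y = 4 (Y = 2**2 = 4)
K(w) = -10 (K(w) = -6 - 1*4 = -6 - 4 = -10)
l(Q) = -1 + 3*Q
(l(v(-5, -3)) + K(-2))**2 = ((-1 + 3*(-5)) - 10)**2 = ((-1 - 15) - 10)**2 = (-16 - 10)**2 = (-26)**2 = 676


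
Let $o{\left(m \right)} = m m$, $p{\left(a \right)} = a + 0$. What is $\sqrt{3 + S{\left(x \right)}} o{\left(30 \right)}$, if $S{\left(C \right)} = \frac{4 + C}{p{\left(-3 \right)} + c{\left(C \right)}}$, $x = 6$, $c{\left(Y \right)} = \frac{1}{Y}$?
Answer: $\frac{2700 i \sqrt{17}}{17} \approx 654.85 i$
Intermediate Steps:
$p{\left(a \right)} = a$
$o{\left(m \right)} = m^{2}$
$S{\left(C \right)} = \frac{4 + C}{-3 + \frac{1}{C}}$
$\sqrt{3 + S{\left(x \right)}} o{\left(30 \right)} = \sqrt{3 - \frac{6 \left(4 + 6\right)}{-1 + 3 \cdot 6}} \cdot 30^{2} = \sqrt{3 - 6 \frac{1}{-1 + 18} \cdot 10} \cdot 900 = \sqrt{3 - 6 \cdot \frac{1}{17} \cdot 10} \cdot 900 = \sqrt{3 - \frac{60}{17}} \cdot 900 = \sqrt{- \frac{9}{17}} \cdot 900 = \frac{3 i \sqrt{17}}{17} \cdot 900 = \frac{2700 i \sqrt{17}}{17}$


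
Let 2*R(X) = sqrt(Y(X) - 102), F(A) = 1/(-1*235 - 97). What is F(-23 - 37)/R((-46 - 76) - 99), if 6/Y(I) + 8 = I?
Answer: I*sqrt(148621)/646404 ≈ 0.0005964*I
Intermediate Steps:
Y(I) = 6/(-8 + I)
F(A) = -1/332 (F(A) = 1/(-235 - 97) = 1/(-332) = -1/332)
R(X) = sqrt(-102 + 6/(-8 + X))/2 (R(X) = sqrt(6/(-8 + X) - 102)/2 = sqrt(-102 + 6/(-8 + X))/2)
F(-23 - 37)/R((-46 - 76) - 99) = -(-I*sqrt(1374)/(3*sqrt(137 - 17*((-46 - 76) - 99))))/332 = -(-I*sqrt(1374)/(3*sqrt(137 - 17*(-122 - 99))))/332 = -(-I*sqrt(1374)/(3*sqrt(137 - 17*(-221))))/332 = -(-I*sqrt(1374)/(3*sqrt(137 + 3757)))/332 = -(-I*sqrt(148621)/1947)/332 = -(-1)*I*sqrt(148621)/646404 = I*sqrt(148621)/646404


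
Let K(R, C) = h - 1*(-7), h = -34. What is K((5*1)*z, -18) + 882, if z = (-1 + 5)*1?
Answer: 855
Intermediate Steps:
z = 4 (z = 4*1 = 4)
K(R, C) = -27 (K(R, C) = -34 - 1*(-7) = -34 + 7 = -27)
K((5*1)*z, -18) + 882 = -27 + 882 = 855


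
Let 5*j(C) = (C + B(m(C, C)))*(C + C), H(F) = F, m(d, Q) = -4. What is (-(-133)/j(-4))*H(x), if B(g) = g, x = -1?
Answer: -665/64 ≈ -10.391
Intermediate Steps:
j(C) = 2*C*(-4 + C)/5 (j(C) = ((C - 4)*(C + C))/5 = ((-4 + C)*(2*C))/5 = (2*C*(-4 + C))/5 = 2*C*(-4 + C)/5)
(-(-133)/j(-4))*H(x) = -(-133)/((⅖)*(-4)*(-4 - 4))*(-1) = -(-133)/((⅖)*(-4)*(-8))*(-1) = -(-133)/64/5*(-1) = -(-133)*5/64*(-1) = -7*(-95/64)*(-1) = (665/64)*(-1) = -665/64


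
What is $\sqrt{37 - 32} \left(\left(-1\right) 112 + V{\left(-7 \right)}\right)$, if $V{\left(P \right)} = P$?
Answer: $- 119 \sqrt{5} \approx -266.09$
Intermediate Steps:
$\sqrt{37 - 32} \left(\left(-1\right) 112 + V{\left(-7 \right)}\right) = \sqrt{37 - 32} \left(\left(-1\right) 112 - 7\right) = \sqrt{5} \left(-112 - 7\right) = \sqrt{5} \left(-119\right) = - 119 \sqrt{5}$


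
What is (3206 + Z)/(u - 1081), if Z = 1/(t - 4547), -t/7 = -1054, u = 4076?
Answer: 9076187/8478845 ≈ 1.0704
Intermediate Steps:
t = 7378 (t = -7*(-1054) = 7378)
Z = 1/2831 (Z = 1/(7378 - 4547) = 1/2831 ≈ 0.00035323)
(3206 + Z)/(u - 1081) = (3206 + 1/2831)/(4076 - 1081) = (9076187/2831)/2995 = (9076187/2831)*(1/2995) = 9076187/8478845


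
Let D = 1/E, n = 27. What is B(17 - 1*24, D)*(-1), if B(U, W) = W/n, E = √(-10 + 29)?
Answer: -√19/513 ≈ -0.0084969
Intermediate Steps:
E = √19 ≈ 4.3589
D = √19/19 (D = 1/(√19) = √19/19 ≈ 0.22942)
B(U, W) = W/27
B(17 - 1*24, D)*(-1) = ((√19/19)/27)*(-1) = (√19/513)*(-1) = -√19/513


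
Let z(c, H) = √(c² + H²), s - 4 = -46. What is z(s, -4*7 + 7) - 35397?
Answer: -35397 + 21*√5 ≈ -35350.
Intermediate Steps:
s = -42 (s = 4 - 46 = -42)
z(c, H) = √(H² + c²)
z(s, -4*7 + 7) - 35397 = √((-4*7 + 7)² + (-42)²) - 35397 = √((-28 + 7)² + 1764) - 35397 = √((-21)² + 1764) - 35397 = √(441 + 1764) - 35397 = √2205 - 35397 = 21*√5 - 35397 = -35397 + 21*√5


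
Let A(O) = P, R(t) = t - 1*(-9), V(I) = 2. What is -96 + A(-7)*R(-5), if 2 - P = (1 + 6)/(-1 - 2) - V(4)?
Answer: -212/3 ≈ -70.667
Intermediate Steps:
R(t) = 9 + t (R(t) = t + 9 = 9 + t)
P = 19/3 (P = 2 - ((1 + 6)/(-1 - 2) - 1*2) = 2 - (7/(-3) - 2) = 2 - (7*(-1/3) - 2) = 2 - (-7/3 - 2) = 2 - 1*(-13/3) = 2 + 13/3 = 19/3 ≈ 6.3333)
A(O) = 19/3
-96 + A(-7)*R(-5) = -96 + 19*(9 - 5)/3 = -96 + (19/3)*4 = -96 + 76/3 = -212/3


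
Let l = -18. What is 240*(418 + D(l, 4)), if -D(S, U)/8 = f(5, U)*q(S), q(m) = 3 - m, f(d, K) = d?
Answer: -101280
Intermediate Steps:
D(S, U) = -120 + 40*S (D(S, U) = -40*(3 - S) = -8*(15 - 5*S) = -120 + 40*S)
240*(418 + D(l, 4)) = 240*(418 + (-120 + 40*(-18))) = 240*(418 + (-120 - 720)) = 240*(418 - 840) = 240*(-422) = -101280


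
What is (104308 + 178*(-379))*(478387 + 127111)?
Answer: 22310179308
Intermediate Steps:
(104308 + 178*(-379))*(478387 + 127111) = (104308 - 67462)*605498 = 36846*605498 = 22310179308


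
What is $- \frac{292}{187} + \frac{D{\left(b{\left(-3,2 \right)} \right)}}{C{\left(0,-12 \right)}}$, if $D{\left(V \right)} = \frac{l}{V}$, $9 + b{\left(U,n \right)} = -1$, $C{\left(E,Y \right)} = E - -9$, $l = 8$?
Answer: $- \frac{13888}{8415} \approx -1.6504$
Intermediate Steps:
$C{\left(E,Y \right)} = 9 + E$ ($C{\left(E,Y \right)} = E + 9 = 9 + E$)
$b{\left(U,n \right)} = -10$ ($b{\left(U,n \right)} = -9 - 1 = -10$)
$D{\left(V \right)} = \frac{8}{V}$
$- \frac{292}{187} + \frac{D{\left(b{\left(-3,2 \right)} \right)}}{C{\left(0,-12 \right)}} = - \frac{292}{187} + \frac{8 \frac{1}{-10}}{9 + 0} = \left(-292\right) \frac{1}{187} + \frac{8 \left(- \frac{1}{10}\right)}{9} = - \frac{292}{187} - \frac{4}{45} = - \frac{13888}{8415}$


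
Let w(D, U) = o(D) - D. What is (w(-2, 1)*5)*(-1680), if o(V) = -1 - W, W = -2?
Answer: -25200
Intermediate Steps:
o(V) = 1 (o(V) = -1 - 1*(-2) = -1 + 2 = 1)
w(D, U) = 1 - D
(w(-2, 1)*5)*(-1680) = ((1 - 1*(-2))*5)*(-1680) = ((1 + 2)*5)*(-1680) = (3*5)*(-1680) = 15*(-1680) = -25200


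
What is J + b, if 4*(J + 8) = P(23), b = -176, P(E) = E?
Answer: -713/4 ≈ -178.25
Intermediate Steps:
J = -9/4 (J = -8 + (¼)*23 = -8 + 23/4 = -9/4 ≈ -2.2500)
J + b = -9/4 - 176 = -713/4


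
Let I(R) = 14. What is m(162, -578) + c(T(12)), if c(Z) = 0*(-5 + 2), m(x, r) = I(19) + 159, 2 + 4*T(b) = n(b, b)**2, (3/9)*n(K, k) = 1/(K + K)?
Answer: 173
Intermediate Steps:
n(K, k) = 3/(2*K) (n(K, k) = 3/(K + K) = 3/((2*K)) = 3*(1/(2*K)) = 3/(2*K))
T(b) = -1/2 + 9/(16*b**2) (T(b) = -1/2 + (3/(2*b))**2/4 = -1/2 + (9/(4*b**2))/4 = -1/2 + 9/(16*b**2))
m(x, r) = 173 (m(x, r) = 14 + 159 = 173)
c(Z) = 0 (c(Z) = 0*(-3) = 0)
m(162, -578) + c(T(12)) = 173 + 0 = 173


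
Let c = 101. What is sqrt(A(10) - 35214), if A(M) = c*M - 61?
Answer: I*sqrt(34265) ≈ 185.11*I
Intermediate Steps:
A(M) = -61 + 101*M (A(M) = 101*M - 61 = -61 + 101*M)
sqrt(A(10) - 35214) = sqrt((-61 + 101*10) - 35214) = sqrt((-61 + 1010) - 35214) = sqrt(949 - 35214) = sqrt(-34265) = I*sqrt(34265)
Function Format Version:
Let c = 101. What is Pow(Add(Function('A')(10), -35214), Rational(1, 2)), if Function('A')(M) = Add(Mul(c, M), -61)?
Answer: Mul(I, Pow(34265, Rational(1, 2))) ≈ Mul(185.11, I)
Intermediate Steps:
Function('A')(M) = Add(-61, Mul(101, M)) (Function('A')(M) = Add(Mul(101, M), -61) = Add(-61, Mul(101, M)))
Pow(Add(Function('A')(10), -35214), Rational(1, 2)) = Pow(Add(Add(-61, Mul(101, 10)), -35214), Rational(1, 2)) = Pow(Add(Add(-61, 1010), -35214), Rational(1, 2)) = Pow(Add(949, -35214), Rational(1, 2)) = Pow(-34265, Rational(1, 2)) = Mul(I, Pow(34265, Rational(1, 2)))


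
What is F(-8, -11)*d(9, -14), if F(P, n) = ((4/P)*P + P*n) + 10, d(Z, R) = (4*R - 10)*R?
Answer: 94248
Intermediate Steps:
d(Z, R) = R*(-10 + 4*R) (d(Z, R) = (-10 + 4*R)*R = R*(-10 + 4*R))
F(P, n) = 14 + P*n (F(P, n) = (4 + P*n) + 10 = 14 + P*n)
F(-8, -11)*d(9, -14) = (14 - 8*(-11))*(2*(-14)*(-5 + 2*(-14))) = (14 + 88)*(2*(-14)*(-5 - 28)) = 102*(2*(-14)*(-33)) = 102*924 = 94248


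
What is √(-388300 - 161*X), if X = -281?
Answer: I*√343059 ≈ 585.71*I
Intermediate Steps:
√(-388300 - 161*X) = √(-388300 - 161*(-281)) = √(-388300 + 45241) = √(-343059) = I*√343059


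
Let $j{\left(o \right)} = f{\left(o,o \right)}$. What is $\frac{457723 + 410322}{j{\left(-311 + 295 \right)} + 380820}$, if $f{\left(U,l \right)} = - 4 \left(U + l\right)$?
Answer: $\frac{868045}{380948} \approx 2.2786$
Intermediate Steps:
$f{\left(U,l \right)} = - 4 U - 4 l$
$j{\left(o \right)} = - 8 o$ ($j{\left(o \right)} = - 4 o - 4 o = - 8 o$)
$\frac{457723 + 410322}{j{\left(-311 + 295 \right)} + 380820} = \frac{457723 + 410322}{- 8 \left(-311 + 295\right) + 380820} = \frac{868045}{\left(-8\right) \left(-16\right) + 380820} = \frac{868045}{128 + 380820} = \frac{868045}{380948}$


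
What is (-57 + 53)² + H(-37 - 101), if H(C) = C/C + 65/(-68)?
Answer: 1091/68 ≈ 16.044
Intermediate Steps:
H(C) = 3/68 (H(C) = 1 + 65*(-1/68) = 1 - 65/68 = 3/68)
(-57 + 53)² + H(-37 - 101) = (-57 + 53)² + 3/68 = (-4)² + 3/68 = 16 + 3/68 = 1091/68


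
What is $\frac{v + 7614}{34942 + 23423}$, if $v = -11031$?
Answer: $- \frac{1139}{19455} \approx -0.058545$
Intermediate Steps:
$\frac{v + 7614}{34942 + 23423} = \frac{-11031 + 7614}{34942 + 23423} = - \frac{3417}{58365} = \left(-3417\right) \frac{1}{58365} = - \frac{1139}{19455}$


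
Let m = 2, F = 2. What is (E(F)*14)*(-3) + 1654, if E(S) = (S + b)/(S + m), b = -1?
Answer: 3287/2 ≈ 1643.5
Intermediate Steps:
E(S) = (-1 + S)/(2 + S) (E(S) = (S - 1)/(S + 2) = (-1 + S)/(2 + S))
(E(F)*14)*(-3) + 1654 = (((-1 + 2)/(2 + 2))*14)*(-3) + 1654 = ((1/4)*14)*(-3) + 1654 = (((¼)*1)*14)*(-3) + 1654 = ((¼)*14)*(-3) + 1654 = (7/2)*(-3) + 1654 = -21/2 + 1654 = 3287/2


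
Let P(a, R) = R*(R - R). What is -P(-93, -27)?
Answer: 0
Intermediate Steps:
P(a, R) = 0 (P(a, R) = R*0 = 0)
-P(-93, -27) = -1*0 = 0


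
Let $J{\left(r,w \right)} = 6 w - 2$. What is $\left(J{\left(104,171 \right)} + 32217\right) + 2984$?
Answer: $36225$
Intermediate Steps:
$J{\left(r,w \right)} = -2 + 6 w$
$\left(J{\left(104,171 \right)} + 32217\right) + 2984 = \left(\left(-2 + 6 \cdot 171\right) + 32217\right) + 2984 = \left(\left(-2 + 1026\right) + 32217\right) + 2984 = \left(1024 + 32217\right) + 2984 = 33241 + 2984 = 36225$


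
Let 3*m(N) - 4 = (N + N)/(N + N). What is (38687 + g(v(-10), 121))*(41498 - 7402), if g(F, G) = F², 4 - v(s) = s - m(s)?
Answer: 11946965632/9 ≈ 1.3274e+9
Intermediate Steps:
m(N) = 5/3 (m(N) = 4/3 + ((N + N)/(N + N))/3 = 4/3 + ((2*N)/((2*N)))/3 = 4/3 + ((2*N)*(1/(2*N)))/3 = 4/3 + (⅓)*1 = 4/3 + ⅓ = 5/3)
v(s) = 17/3 - s (v(s) = 4 - (s - 1*5/3) = 4 - (s - 5/3) = 4 - (-5/3 + s) = 4 + (5/3 - s) = 17/3 - s)
(38687 + g(v(-10), 121))*(41498 - 7402) = (38687 + (17/3 - 1*(-10))²)*(41498 - 7402) = (38687 + (17/3 + 10)²)*34096 = (38687 + (47/3)²)*34096 = (38687 + 2209/9)*34096 = (350392/9)*34096 = 11946965632/9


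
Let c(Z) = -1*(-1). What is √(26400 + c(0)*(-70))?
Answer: √26330 ≈ 162.27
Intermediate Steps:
c(Z) = 1
√(26400 + c(0)*(-70)) = √(26400 + 1*(-70)) = √(26400 - 70) = √26330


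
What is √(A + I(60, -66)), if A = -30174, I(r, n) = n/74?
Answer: I*√41309427/37 ≈ 173.71*I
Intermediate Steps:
I(r, n) = n/74 (I(r, n) = n*(1/74) = n/74)
√(A + I(60, -66)) = √(-30174 + (1/74)*(-66)) = √(-30174 - 33/37) = √(-1116471/37) = I*√41309427/37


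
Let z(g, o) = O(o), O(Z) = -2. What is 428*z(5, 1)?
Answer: -856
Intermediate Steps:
z(g, o) = -2
428*z(5, 1) = 428*(-2) = -856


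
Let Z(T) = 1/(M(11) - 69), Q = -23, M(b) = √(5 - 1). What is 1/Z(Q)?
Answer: -67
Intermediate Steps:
M(b) = 2 (M(b) = √4 = 2)
Z(T) = -1/67 (Z(T) = 1/(2 - 69) = 1/(-67) = -1/67)
1/Z(Q) = 1/(-1/67) = -67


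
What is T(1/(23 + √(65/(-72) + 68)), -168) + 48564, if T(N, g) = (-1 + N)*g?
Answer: 231485988/4751 + 144*√9662/4751 ≈ 48727.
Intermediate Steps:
T(N, g) = g*(-1 + N)
T(1/(23 + √(65/(-72) + 68)), -168) + 48564 = -168*(-1 + 1/(23 + √(65/(-72) + 68))) + 48564 = -168*(-1 + 1/(23 + √(65*(-1/72) + 68))) + 48564 = -168*(-1 + 1/(23 + √(-65/72 + 68))) + 48564 = -168*(-1 + 1/(23 + √(4831/72))) + 48564 = -168*(-1 + 1/(23 + √9662/12)) + 48564 = (168 - 168/(23 + √9662/12)) + 48564 = 48732 - 168/(23 + √9662/12)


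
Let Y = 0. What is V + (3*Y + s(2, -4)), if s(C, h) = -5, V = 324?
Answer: 319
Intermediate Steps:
V + (3*Y + s(2, -4)) = 324 + (3*0 - 5) = 324 + (0 - 5) = 324 - 5 = 319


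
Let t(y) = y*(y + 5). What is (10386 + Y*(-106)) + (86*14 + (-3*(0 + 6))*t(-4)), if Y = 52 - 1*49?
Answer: 11344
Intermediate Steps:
Y = 3 (Y = 52 - 49 = 3)
t(y) = y*(5 + y)
(10386 + Y*(-106)) + (86*14 + (-3*(0 + 6))*t(-4)) = (10386 + 3*(-106)) + (86*14 + (-3*(0 + 6))*(-4*(5 - 4))) = (10386 - 318) + (1204 + (-3*6)*(-4*1)) = 10068 + (1204 - 18*(-4)) = 10068 + (1204 + 72) = 10068 + 1276 = 11344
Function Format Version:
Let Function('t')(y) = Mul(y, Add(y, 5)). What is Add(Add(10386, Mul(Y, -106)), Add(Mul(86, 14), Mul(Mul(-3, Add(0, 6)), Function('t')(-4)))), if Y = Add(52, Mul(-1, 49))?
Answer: 11344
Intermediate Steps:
Y = 3 (Y = Add(52, -49) = 3)
Function('t')(y) = Mul(y, Add(5, y))
Add(Add(10386, Mul(Y, -106)), Add(Mul(86, 14), Mul(Mul(-3, Add(0, 6)), Function('t')(-4)))) = Add(Add(10386, Mul(3, -106)), Add(Mul(86, 14), Mul(Mul(-3, Add(0, 6)), Mul(-4, Add(5, -4))))) = Add(Add(10386, -318), Add(1204, Mul(Mul(-3, 6), Mul(-4, 1)))) = Add(10068, Add(1204, Mul(-18, -4))) = Add(10068, Add(1204, 72)) = Add(10068, 1276) = 11344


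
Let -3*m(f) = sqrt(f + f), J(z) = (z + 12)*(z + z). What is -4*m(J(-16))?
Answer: 64/3 ≈ 21.333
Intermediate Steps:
J(z) = 2*z*(12 + z) (J(z) = (12 + z)*(2*z) = 2*z*(12 + z))
m(f) = -sqrt(2)*sqrt(f)/3 (m(f) = -sqrt(f + f)/3 = -sqrt(2)*sqrt(f)/3)
-4*m(J(-16)) = -(-4)*sqrt(2)*sqrt(2*(-16)*(12 - 16))/3 = -(-4)*sqrt(2)*sqrt(2*(-16)*(-4))/3 = -(-4)*sqrt(2)*sqrt(128)/3 = -(-4)*sqrt(2)*8*sqrt(2)/3 = -4*(-16/3) = 64/3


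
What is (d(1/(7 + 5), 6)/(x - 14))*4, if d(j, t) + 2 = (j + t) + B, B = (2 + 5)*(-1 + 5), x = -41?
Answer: -7/3 ≈ -2.3333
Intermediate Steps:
B = 28 (B = 7*4 = 28)
d(j, t) = 26 + j + t (d(j, t) = -2 + ((j + t) + 28) = -2 + (28 + j + t) = 26 + j + t)
(d(1/(7 + 5), 6)/(x - 14))*4 = ((26 + 1/(7 + 5) + 6)/(-41 - 14))*4 = ((26 + 1/12 + 6)/(-55))*4 = ((26 + 1/12 + 6)*(-1/55))*4 = ((385/12)*(-1/55))*4 = -7/12*4 = -7/3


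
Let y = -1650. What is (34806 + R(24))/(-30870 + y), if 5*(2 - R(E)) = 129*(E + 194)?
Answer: -72959/81300 ≈ -0.89740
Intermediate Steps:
R(E) = -25016/5 - 129*E/5 (R(E) = 2 - 129*(E + 194)/5 = 2 - 129*(194 + E)/5 = 2 - (25026 + 129*E)/5 = 2 + (-25026/5 - 129*E/5) = -25016/5 - 129*E/5)
(34806 + R(24))/(-30870 + y) = (34806 + (-25016/5 - 129/5*24))/(-30870 - 1650) = (34806 + (-25016/5 - 3096/5))/(-32520) = (34806 - 28112/5)*(-1/32520) = (145918/5)*(-1/32520) = -72959/81300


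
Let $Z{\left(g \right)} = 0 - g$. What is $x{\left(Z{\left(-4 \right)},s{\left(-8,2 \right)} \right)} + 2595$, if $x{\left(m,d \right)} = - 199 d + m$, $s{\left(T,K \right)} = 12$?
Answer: $211$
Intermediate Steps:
$Z{\left(g \right)} = - g$
$x{\left(m,d \right)} = m - 199 d$
$x{\left(Z{\left(-4 \right)},s{\left(-8,2 \right)} \right)} + 2595 = \left(\left(-1\right) \left(-4\right) - 2388\right) + 2595 = \left(4 - 2388\right) + 2595 = -2384 + 2595 = 211$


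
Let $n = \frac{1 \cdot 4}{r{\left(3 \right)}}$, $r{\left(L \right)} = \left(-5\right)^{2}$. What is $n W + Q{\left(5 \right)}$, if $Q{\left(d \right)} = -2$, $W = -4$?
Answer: $- \frac{66}{25} \approx -2.64$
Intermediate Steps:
$r{\left(L \right)} = 25$
$n = \frac{4}{25}$ ($n = \frac{1 \cdot 4}{25} = 4 \cdot \frac{1}{25} = \frac{4}{25} \approx 0.16$)
$n W + Q{\left(5 \right)} = \frac{4}{25} \left(-4\right) - 2 = - \frac{16}{25} - 2 = - \frac{66}{25}$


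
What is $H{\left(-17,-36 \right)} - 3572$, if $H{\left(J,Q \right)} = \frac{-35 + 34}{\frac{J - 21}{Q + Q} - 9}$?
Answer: $- \frac{1089424}{305} \approx -3571.9$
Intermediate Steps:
$H{\left(J,Q \right)} = - \frac{1}{-9 + \frac{-21 + J}{2 Q}}$ ($H{\left(J,Q \right)} = - \frac{1}{\frac{-21 + J}{2 Q} - 9} = - \frac{1}{-9 + \frac{-21 + J}{2 Q}}$)
$H{\left(-17,-36 \right)} - 3572 = 2 \left(-36\right) \frac{1}{21 - -17 + 18 \left(-36\right)} - 3572 = 2 \left(-36\right) \frac{1}{21 + 17 - 648} - 3572 = 2 \left(-36\right) \frac{1}{-610} - 3572 = 2 \left(-36\right) \left(- \frac{1}{610}\right) - 3572 = \frac{36}{305} - 3572 = - \frac{1089424}{305}$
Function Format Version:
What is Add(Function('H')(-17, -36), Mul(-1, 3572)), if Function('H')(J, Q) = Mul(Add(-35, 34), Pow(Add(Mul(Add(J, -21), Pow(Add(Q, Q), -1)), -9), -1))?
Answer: Rational(-1089424, 305) ≈ -3571.9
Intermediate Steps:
Function('H')(J, Q) = Mul(-1, Pow(Add(-9, Mul(Rational(1, 2), Pow(Q, -1), Add(-21, J))), -1)) (Function('H')(J, Q) = Mul(-1, Pow(Add(Mul(Add(-21, J), Pow(Mul(2, Q), -1)), -9), -1)) = Mul(-1, Pow(Add(Mul(Add(-21, J), Mul(Rational(1, 2), Pow(Q, -1))), -9), -1)) = Mul(-1, Pow(Add(Mul(Rational(1, 2), Pow(Q, -1), Add(-21, J)), -9), -1)) = Mul(-1, Pow(Add(-9, Mul(Rational(1, 2), Pow(Q, -1), Add(-21, J))), -1)))
Add(Function('H')(-17, -36), Mul(-1, 3572)) = Add(Mul(2, -36, Pow(Add(21, Mul(-1, -17), Mul(18, -36)), -1)), Mul(-1, 3572)) = Add(Mul(2, -36, Pow(Add(21, 17, -648), -1)), -3572) = Add(Mul(2, -36, Pow(-610, -1)), -3572) = Add(Mul(2, -36, Rational(-1, 610)), -3572) = Add(Rational(36, 305), -3572) = Rational(-1089424, 305)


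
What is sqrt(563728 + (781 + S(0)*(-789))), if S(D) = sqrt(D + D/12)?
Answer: sqrt(564509) ≈ 751.34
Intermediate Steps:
S(D) = sqrt(39)*sqrt(D)/6 (S(D) = sqrt(D + D*(1/12)) = sqrt(D + D/12) = sqrt(13*D/12) = sqrt(39)*sqrt(D)/6)
sqrt(563728 + (781 + S(0)*(-789))) = sqrt(563728 + (781 + (sqrt(39)*sqrt(0)/6)*(-789))) = sqrt(563728 + (781 + ((1/6)*sqrt(39)*0)*(-789))) = sqrt(563728 + (781 + 0*(-789))) = sqrt(563728 + (781 + 0)) = sqrt(563728 + 781) = sqrt(564509)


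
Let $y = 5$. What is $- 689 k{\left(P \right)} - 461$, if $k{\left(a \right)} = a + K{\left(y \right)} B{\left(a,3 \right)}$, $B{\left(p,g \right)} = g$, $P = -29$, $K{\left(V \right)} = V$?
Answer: $9185$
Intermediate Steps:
$k{\left(a \right)} = 15 + a$ ($k{\left(a \right)} = a + 5 \cdot 3 = a + 15 = 15 + a$)
$- 689 k{\left(P \right)} - 461 = - 689 \left(15 - 29\right) - 461 = \left(-689\right) \left(-14\right) - 461 = 9646 - 461 = 9185$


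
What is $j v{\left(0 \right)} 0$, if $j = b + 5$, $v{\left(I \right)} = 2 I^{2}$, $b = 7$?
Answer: $0$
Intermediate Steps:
$j = 12$ ($j = 7 + 5 = 12$)
$j v{\left(0 \right)} 0 = 12 \cdot 2 \cdot 0^{2} \cdot 0 = 12 \cdot 2 \cdot 0 \cdot 0 = 12 \cdot 0 \cdot 0 = 0 \cdot 0 = 0$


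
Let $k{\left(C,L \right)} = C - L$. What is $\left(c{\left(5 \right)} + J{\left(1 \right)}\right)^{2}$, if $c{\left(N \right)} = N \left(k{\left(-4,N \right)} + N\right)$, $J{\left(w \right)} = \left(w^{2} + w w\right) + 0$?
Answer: $324$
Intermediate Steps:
$J{\left(w \right)} = 2 w^{2}$ ($J{\left(w \right)} = \left(w^{2} + w^{2}\right) + 0 = 2 w^{2} + 0 = 2 w^{2}$)
$c{\left(N \right)} = - 4 N$ ($c{\left(N \right)} = N \left(\left(-4 - N\right) + N\right) = N \left(-4\right) = - 4 N$)
$\left(c{\left(5 \right)} + J{\left(1 \right)}\right)^{2} = \left(\left(-4\right) 5 + 2 \cdot 1^{2}\right)^{2} = \left(-20 + 2 \cdot 1\right)^{2} = \left(-20 + 2\right)^{2} = \left(-18\right)^{2} = 324$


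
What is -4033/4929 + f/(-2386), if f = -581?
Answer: -6758989/11760594 ≈ -0.57471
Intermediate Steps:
-4033/4929 + f/(-2386) = -4033/4929 - 581/(-2386) = -4033*1/4929 - 581*(-1/2386) = -4033/4929 + 581/2386 = -6758989/11760594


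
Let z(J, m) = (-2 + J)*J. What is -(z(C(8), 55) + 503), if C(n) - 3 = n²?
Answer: -4858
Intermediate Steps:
C(n) = 3 + n²
z(J, m) = J*(-2 + J)
-(z(C(8), 55) + 503) = -((3 + 8²)*(-2 + (3 + 8²)) + 503) = -((3 + 64)*(-2 + (3 + 64)) + 503) = -(67*(-2 + 67) + 503) = -(67*65 + 503) = -(4355 + 503) = -1*4858 = -4858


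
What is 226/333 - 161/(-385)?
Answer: 20089/18315 ≈ 1.0969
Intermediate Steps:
226/333 - 161/(-385) = 226*(1/333) - 161*(-1/385) = 226/333 + 23/55 = 20089/18315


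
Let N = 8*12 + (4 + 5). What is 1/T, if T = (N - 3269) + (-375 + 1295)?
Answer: -1/2244 ≈ -0.00044563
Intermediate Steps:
N = 105 (N = 96 + 9 = 105)
T = -2244 (T = (105 - 3269) + (-375 + 1295) = -3164 + 920 = -2244)
1/T = 1/(-2244) = -1/2244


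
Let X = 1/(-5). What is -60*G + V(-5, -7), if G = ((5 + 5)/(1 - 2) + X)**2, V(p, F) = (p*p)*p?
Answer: -31837/5 ≈ -6367.4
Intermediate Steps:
X = -1/5 ≈ -0.20000
V(p, F) = p**3 (V(p, F) = p**2*p = p**3)
G = 2601/25 (G = ((5 + 5)/(1 - 2) - 1/5)**2 = (10/(-1) - 1/5)**2 = (10*(-1) - 1/5)**2 = (-10 - 1/5)**2 = (-51/5)**2 = 2601/25 ≈ 104.04)
-60*G + V(-5, -7) = -60*2601/25 + (-5)**3 = -31212/5 - 125 = -31837/5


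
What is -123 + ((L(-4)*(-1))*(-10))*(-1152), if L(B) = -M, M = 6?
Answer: 68997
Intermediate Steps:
L(B) = -6 (L(B) = -1*6 = -6)
-123 + ((L(-4)*(-1))*(-10))*(-1152) = -123 + (-6*(-1)*(-10))*(-1152) = -123 + (6*(-10))*(-1152) = -123 - 60*(-1152) = -123 + 69120 = 68997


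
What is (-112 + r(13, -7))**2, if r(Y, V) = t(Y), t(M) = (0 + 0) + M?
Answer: 9801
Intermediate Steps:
t(M) = M (t(M) = 0 + M = M)
r(Y, V) = Y
(-112 + r(13, -7))**2 = (-112 + 13)**2 = (-99)**2 = 9801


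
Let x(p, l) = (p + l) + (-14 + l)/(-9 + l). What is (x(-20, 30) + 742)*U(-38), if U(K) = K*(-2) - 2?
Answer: 1169792/21 ≈ 55704.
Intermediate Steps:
U(K) = -2 - 2*K (U(K) = -2*K - 2 = -2 - 2*K)
x(p, l) = l + p + (-14 + l)/(-9 + l) (x(p, l) = (l + p) + (-14 + l)/(-9 + l) = l + p + (-14 + l)/(-9 + l))
(x(-20, 30) + 742)*U(-38) = ((-14 + 30² - 9*(-20) - 8*30 + 30*(-20))/(-9 + 30) + 742)*(-2 - 2*(-38)) = ((-14 + 900 + 180 - 240 - 600)/21 + 742)*(-2 + 76) = ((1/21)*226 + 742)*74 = (226/21 + 742)*74 = (15808/21)*74 = 1169792/21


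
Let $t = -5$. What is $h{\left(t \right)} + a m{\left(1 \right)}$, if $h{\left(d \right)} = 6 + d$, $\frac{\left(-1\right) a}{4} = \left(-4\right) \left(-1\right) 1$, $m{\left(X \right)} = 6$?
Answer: $-95$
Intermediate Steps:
$a = -16$ ($a = - 4 \left(-4\right) \left(-1\right) 1 = - 4 \cdot 4 \cdot 1 = \left(-4\right) 4 = -16$)
$h{\left(t \right)} + a m{\left(1 \right)} = \left(6 - 5\right) - 96 = 1 - 96 = -95$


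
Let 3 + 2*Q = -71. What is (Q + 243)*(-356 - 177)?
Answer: -109798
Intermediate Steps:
Q = -37 (Q = -3/2 + (½)*(-71) = -3/2 - 71/2 = -37)
(Q + 243)*(-356 - 177) = (-37 + 243)*(-356 - 177) = 206*(-533) = -109798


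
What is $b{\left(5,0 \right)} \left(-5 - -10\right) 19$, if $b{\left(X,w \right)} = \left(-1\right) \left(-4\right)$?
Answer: $380$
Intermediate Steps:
$b{\left(X,w \right)} = 4$
$b{\left(5,0 \right)} \left(-5 - -10\right) 19 = 4 \left(-5 - -10\right) 19 = 4 \left(-5 + 10\right) 19 = 4 \cdot 5 \cdot 19 = 20 \cdot 19 = 380$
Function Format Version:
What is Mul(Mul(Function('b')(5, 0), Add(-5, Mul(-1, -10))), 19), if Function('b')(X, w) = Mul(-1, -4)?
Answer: 380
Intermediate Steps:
Function('b')(X, w) = 4
Mul(Mul(Function('b')(5, 0), Add(-5, Mul(-1, -10))), 19) = Mul(Mul(4, Add(-5, Mul(-1, -10))), 19) = Mul(Mul(4, Add(-5, 10)), 19) = Mul(Mul(4, 5), 19) = Mul(20, 19) = 380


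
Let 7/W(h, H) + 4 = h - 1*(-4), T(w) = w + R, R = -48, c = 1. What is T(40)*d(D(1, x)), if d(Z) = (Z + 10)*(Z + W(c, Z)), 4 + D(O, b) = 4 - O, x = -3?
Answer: -432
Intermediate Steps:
D(O, b) = -O (D(O, b) = -4 + (4 - O) = -O)
T(w) = -48 + w (T(w) = w - 48 = -48 + w)
W(h, H) = 7/h (W(h, H) = 7/(-4 + (h - 1*(-4))) = 7/(-4 + (h + 4)) = 7/(-4 + (4 + h)) = 7/h)
d(Z) = (7 + Z)*(10 + Z) (d(Z) = (Z + 10)*(Z + 7/1) = (10 + Z)*(Z + 7*1) = (10 + Z)*(Z + 7) = (10 + Z)*(7 + Z) = (7 + Z)*(10 + Z))
T(40)*d(D(1, x)) = (-48 + 40)*(70 + (-1*1)² + 17*(-1*1)) = -8*(70 + (-1)² + 17*(-1)) = -8*(70 + 1 - 17) = -8*54 = -432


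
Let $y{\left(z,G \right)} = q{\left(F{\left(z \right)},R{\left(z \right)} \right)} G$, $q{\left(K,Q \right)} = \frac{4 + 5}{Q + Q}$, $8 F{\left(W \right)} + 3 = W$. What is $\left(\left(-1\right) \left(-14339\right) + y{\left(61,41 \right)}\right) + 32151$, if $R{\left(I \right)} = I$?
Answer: $\frac{5672149}{122} \approx 46493.0$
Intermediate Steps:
$F{\left(W \right)} = - \frac{3}{8} + \frac{W}{8}$
$q{\left(K,Q \right)} = \frac{9}{2 Q}$
$y{\left(z,G \right)} = \frac{9 G}{2 z}$ ($y{\left(z,G \right)} = \frac{9}{2 z} G = \frac{9 G}{2 z}$)
$\left(\left(-1\right) \left(-14339\right) + y{\left(61,41 \right)}\right) + 32151 = \left(\left(-1\right) \left(-14339\right) + \frac{9}{2} \cdot 41 \cdot \frac{1}{61}\right) + 32151 = \left(14339 + \frac{9}{2} \cdot 41 \cdot \frac{1}{61}\right) + 32151 = \left(14339 + \frac{369}{122}\right) + 32151 = \frac{1749727}{122} + 32151 = \frac{5672149}{122}$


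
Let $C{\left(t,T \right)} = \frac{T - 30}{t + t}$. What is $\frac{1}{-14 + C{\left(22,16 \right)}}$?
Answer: $- \frac{22}{315} \approx -0.069841$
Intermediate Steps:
$C{\left(t,T \right)} = \frac{-30 + T}{2 t}$
$\frac{1}{-14 + C{\left(22,16 \right)}} = \frac{1}{-14 + \frac{-30 + 16}{2 \cdot 22}} = \frac{1}{-14 + \frac{1}{2} \cdot \frac{1}{22} \left(-14\right)} = \frac{1}{-14 - \frac{7}{22}} = \frac{1}{- \frac{315}{22}} = - \frac{22}{315}$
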